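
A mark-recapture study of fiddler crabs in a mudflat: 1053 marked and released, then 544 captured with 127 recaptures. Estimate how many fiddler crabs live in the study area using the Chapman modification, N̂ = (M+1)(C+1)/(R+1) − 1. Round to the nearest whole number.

N ≈ 4487

N̂ = (1053+1)(544+1)/(127+1) − 1 = 1054·545/128 − 1
= 574430/128 − 1 ≈ 4487.7 − 1 ≈ 4486.7 → 4487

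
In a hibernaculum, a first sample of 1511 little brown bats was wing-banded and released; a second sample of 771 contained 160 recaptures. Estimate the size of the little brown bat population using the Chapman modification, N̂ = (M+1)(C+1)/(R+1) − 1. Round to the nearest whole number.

N̂ = (1511+1)(771+1)/(160+1) − 1 = 1512·772/161 − 1
= 1167264/161 − 1 ≈ 7250.1 − 1 ≈ 7249.1 → 7249

N ≈ 7249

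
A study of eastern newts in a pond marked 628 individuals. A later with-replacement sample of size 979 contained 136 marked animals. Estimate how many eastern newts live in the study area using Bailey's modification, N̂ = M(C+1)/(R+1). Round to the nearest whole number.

N ≈ 4492

N̂ = 628·(979+1)/(136+1) = 628·980/137 = 615440/137 ≈ 4492.3 → 4492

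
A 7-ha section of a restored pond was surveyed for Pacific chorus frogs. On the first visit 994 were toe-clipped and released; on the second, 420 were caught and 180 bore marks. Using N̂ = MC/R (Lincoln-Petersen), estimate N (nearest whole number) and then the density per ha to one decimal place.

N̂ = 994·420/180 = 417480/180 ≈ 2319.3 → 2319
Density = N̂ / area = 2319 / 7 ≈ 331.29 → 331.3 per ha

density ≈ 331.3 Pacific chorus frogs per ha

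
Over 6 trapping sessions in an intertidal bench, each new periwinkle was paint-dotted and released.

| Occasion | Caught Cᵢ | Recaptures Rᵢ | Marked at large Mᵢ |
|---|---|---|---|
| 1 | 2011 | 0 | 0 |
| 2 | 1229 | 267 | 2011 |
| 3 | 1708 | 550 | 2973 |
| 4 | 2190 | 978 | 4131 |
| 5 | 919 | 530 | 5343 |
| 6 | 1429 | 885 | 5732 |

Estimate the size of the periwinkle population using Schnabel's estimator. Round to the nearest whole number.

N ≈ 9252

Σ MᵢCᵢ = 0·2011 + 2011·1229 + 2973·1708 + 4131·2190 + 5343·919 + 5732·1429 = 0 + 2471519 + 5077884 + 9046890 + 4910217 + 8191028 = 29697538
Σ Rᵢ = 0 + 267 + 550 + 978 + 530 + 885 = 3210
N̂ = 29697538 / 3210 ≈ 9251.6 → 9252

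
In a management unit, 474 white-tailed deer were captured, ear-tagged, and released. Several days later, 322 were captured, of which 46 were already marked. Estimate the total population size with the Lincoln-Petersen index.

Lincoln-Petersen assumes M/N = R/C, so N = M·C / R.
N = (474 × 322) / 46 = 152628 / 46 = 3318

N = 3318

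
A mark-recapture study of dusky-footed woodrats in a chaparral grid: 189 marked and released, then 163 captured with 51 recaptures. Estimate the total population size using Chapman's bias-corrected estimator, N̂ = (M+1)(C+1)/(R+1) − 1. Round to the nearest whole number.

N̂ = (189+1)(163+1)/(51+1) − 1 = 190·164/52 − 1
= 31160/52 − 1 ≈ 599.2 − 1 ≈ 598.2 → 598

N ≈ 598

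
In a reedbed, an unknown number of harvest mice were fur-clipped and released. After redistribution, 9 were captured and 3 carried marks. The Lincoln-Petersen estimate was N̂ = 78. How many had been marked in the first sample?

From N = M·C/R: M = N·R / C = 78·3 / 9 = 234 / 9 = 26.

M = 26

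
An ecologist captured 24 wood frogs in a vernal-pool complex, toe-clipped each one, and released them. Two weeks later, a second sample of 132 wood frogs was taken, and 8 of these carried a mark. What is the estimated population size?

If marked individuals mix randomly, R/C ≈ M/N, giving N ≈ M·C/R.
N = (24 × 132) / 8 = 3168 / 8 = 396

N = 396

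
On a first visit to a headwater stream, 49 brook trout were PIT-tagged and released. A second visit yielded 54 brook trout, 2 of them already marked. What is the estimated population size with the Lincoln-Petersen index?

N = 1323

The marked fraction in the recapture sample should equal the marked fraction in the population: 2/54 = 49/N.
N = (49 × 54) / 2 = 2646 / 2 = 1323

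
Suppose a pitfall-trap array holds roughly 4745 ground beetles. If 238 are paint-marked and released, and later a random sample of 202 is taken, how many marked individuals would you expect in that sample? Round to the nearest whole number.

Expected recaptures E[R] = M·C / N.
E[R] = 238 × 202 / 4745 = 48076 / 4745 ≈ 10.1 → 10

expected recaptures ≈ 10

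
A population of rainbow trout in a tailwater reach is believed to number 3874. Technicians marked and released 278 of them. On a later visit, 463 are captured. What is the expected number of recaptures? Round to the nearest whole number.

expected recaptures ≈ 33

Expected recaptures E[R] = M·C / N.
E[R] = 278 × 463 / 3874 = 128714 / 3874 ≈ 33.2 → 33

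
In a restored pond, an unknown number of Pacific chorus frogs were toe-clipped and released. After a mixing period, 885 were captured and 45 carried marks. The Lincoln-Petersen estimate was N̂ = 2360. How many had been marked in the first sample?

From N = M·C/R: M = N·R / C = 2360·45 / 885 = 106200 / 885 = 120.

M = 120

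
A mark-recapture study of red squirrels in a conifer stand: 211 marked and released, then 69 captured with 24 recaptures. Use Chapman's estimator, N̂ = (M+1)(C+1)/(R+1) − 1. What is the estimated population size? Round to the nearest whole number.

N̂ = (211+1)(69+1)/(24+1) − 1 = 212·70/25 − 1
= 14840/25 − 1 ≈ 593.6 − 1 ≈ 592.6 → 593

N ≈ 593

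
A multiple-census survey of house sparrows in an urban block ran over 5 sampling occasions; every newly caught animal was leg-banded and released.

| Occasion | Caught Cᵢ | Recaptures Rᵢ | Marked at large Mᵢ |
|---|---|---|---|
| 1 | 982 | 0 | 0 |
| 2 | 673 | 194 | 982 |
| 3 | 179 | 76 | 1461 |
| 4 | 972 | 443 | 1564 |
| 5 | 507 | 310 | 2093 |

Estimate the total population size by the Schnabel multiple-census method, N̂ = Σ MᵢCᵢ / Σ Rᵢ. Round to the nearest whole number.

N ≈ 3425

Σ MᵢCᵢ = 0·982 + 982·673 + 1461·179 + 1564·972 + 2093·507 = 0 + 660886 + 261519 + 1520208 + 1061151 = 3503764
Σ Rᵢ = 0 + 194 + 76 + 443 + 310 = 1023
N̂ = 3503764 / 1023 ≈ 3425.0 → 3425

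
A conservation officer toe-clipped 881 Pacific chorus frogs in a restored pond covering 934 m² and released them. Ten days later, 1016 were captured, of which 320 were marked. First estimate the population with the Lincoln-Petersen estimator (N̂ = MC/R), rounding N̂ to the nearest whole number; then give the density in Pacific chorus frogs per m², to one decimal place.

N̂ = 881·1016/320 = 895096/320 ≈ 2797.2 → 2797
Density = N̂ / area = 2797 / 934 ≈ 2.99 → 3.0 per m²

density ≈ 3.0 Pacific chorus frogs per m²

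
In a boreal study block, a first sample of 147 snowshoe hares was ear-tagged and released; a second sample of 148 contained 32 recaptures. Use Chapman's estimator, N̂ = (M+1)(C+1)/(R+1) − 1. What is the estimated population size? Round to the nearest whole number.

N̂ = (147+1)(148+1)/(32+1) − 1 = 148·149/33 − 1
= 22052/33 − 1 ≈ 668.2 − 1 ≈ 667.2 → 667

N ≈ 667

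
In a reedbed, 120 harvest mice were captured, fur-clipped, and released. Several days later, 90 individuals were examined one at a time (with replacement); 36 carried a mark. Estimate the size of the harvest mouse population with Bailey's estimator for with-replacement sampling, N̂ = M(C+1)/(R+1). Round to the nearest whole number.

N̂ = 120·(90+1)/(36+1) = 120·91/37 = 10920/37 ≈ 295.1 → 295

N ≈ 295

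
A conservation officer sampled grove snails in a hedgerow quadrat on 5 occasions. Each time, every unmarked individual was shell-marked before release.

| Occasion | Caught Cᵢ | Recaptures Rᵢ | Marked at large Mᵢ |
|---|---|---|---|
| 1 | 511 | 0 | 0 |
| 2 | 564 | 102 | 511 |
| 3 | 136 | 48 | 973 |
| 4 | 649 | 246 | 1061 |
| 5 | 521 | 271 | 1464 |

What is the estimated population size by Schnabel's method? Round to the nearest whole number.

N ≈ 2806

Σ MᵢCᵢ = 0·511 + 511·564 + 973·136 + 1061·649 + 1464·521 = 0 + 288204 + 132328 + 688589 + 762744 = 1871865
Σ Rᵢ = 0 + 102 + 48 + 246 + 271 = 667
N̂ = 1871865 / 667 ≈ 2806.4 → 2806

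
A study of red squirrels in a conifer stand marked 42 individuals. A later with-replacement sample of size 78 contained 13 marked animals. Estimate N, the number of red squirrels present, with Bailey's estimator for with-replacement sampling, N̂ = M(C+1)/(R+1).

N̂ = 42·(78+1)/(13+1) = 42·79/14 = 3318/14 = 237

N = 237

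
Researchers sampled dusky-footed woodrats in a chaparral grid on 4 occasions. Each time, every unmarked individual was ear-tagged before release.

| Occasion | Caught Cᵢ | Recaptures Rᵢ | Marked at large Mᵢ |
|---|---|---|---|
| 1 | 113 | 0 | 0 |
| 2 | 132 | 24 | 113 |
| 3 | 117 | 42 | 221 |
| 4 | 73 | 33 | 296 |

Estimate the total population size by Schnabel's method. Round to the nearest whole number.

N ≈ 630

Σ MᵢCᵢ = 0·113 + 113·132 + 221·117 + 296·73 = 0 + 14916 + 25857 + 21608 = 62381
Σ Rᵢ = 0 + 24 + 42 + 33 = 99
N̂ = 62381 / 99 ≈ 630.1 → 630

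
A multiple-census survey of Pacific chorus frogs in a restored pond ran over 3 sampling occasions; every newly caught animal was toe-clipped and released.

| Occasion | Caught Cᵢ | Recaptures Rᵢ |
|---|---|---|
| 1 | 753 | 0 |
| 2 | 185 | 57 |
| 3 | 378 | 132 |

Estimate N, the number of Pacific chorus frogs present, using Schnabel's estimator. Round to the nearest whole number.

N ≈ 2499

Marked at large before each occasion: Mᵢ = Σⱼ<ᵢ (Cⱼ − Rⱼ) → M1=0, M2=753, M3=881
Σ MᵢCᵢ = 0·753 + 753·185 + 881·378 = 0 + 139305 + 333018 = 472323
Σ Rᵢ = 0 + 57 + 132 = 189
N̂ = 472323 / 189 ≈ 2499.1 → 2499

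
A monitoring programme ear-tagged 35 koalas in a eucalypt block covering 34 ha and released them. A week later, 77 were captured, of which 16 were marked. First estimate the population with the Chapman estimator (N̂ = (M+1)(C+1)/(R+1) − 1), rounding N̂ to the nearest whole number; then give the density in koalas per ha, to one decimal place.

density ≈ 4.8 koalas per ha

N̂ = 36·78/17 − 1 = 2808/17 − 1 ≈ 164.2 → 164
Density = N̂ / area = 164 / 34 ≈ 4.82 → 4.8 per ha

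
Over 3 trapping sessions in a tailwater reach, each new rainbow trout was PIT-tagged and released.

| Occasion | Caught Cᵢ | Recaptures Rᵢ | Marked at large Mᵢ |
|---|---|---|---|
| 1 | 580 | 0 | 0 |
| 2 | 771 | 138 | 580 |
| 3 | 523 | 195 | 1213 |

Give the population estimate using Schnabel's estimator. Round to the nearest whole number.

N ≈ 3248

Σ MᵢCᵢ = 0·580 + 580·771 + 1213·523 = 0 + 447180 + 634399 = 1081579
Σ Rᵢ = 0 + 138 + 195 = 333
N̂ = 1081579 / 333 ≈ 3248.0 → 3248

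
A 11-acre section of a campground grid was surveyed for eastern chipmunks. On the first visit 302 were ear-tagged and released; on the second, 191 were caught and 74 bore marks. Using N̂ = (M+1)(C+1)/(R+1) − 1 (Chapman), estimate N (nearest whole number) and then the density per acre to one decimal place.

density ≈ 70.5 eastern chipmunks per acre

N̂ = 303·192/75 − 1 = 58176/75 − 1 ≈ 774.7 → 775
Density = N̂ / area = 775 / 11 ≈ 70.45 → 70.5 per acre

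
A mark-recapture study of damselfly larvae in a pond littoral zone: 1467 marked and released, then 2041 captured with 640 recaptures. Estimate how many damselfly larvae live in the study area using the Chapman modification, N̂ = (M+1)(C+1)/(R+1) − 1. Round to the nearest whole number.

N ≈ 4676

N̂ = (1467+1)(2041+1)/(640+1) − 1 = 1468·2042/641 − 1
= 2997656/641 − 1 ≈ 4676.5 − 1 ≈ 4675.5 → 4676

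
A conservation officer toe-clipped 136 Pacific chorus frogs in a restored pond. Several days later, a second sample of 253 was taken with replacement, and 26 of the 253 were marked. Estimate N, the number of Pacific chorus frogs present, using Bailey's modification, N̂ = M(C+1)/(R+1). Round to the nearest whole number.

N̂ = 136·(253+1)/(26+1) = 136·254/27 = 34544/27 ≈ 1279.4 → 1279

N ≈ 1279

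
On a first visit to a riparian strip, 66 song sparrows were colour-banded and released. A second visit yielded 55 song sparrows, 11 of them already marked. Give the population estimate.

N = (66 × 55) / 11 = 3630 / 11 = 330

N = 330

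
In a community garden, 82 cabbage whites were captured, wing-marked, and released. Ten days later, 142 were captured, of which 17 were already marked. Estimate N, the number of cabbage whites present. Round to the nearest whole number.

N ≈ 685

N = (82 × 142) / 17 = 11644 / 17 ≈ 684.9 → 685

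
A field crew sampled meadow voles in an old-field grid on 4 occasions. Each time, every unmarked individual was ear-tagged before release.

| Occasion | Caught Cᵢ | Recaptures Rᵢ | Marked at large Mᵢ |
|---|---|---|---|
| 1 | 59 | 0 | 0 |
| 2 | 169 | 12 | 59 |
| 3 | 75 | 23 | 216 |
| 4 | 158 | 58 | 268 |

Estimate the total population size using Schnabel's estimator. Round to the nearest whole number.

Σ MᵢCᵢ = 0·59 + 59·169 + 216·75 + 268·158 = 0 + 9971 + 16200 + 42344 = 68515
Σ Rᵢ = 0 + 12 + 23 + 58 = 93
N̂ = 68515 / 93 ≈ 736.7 → 737

N ≈ 737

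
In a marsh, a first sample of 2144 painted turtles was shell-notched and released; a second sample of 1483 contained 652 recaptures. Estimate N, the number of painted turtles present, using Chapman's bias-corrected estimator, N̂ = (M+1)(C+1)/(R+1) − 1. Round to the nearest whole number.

N ≈ 4874

N̂ = (2144+1)(1483+1)/(652+1) − 1 = 2145·1484/653 − 1
= 3183180/653 − 1 ≈ 4874.7 − 1 ≈ 4873.7 → 4874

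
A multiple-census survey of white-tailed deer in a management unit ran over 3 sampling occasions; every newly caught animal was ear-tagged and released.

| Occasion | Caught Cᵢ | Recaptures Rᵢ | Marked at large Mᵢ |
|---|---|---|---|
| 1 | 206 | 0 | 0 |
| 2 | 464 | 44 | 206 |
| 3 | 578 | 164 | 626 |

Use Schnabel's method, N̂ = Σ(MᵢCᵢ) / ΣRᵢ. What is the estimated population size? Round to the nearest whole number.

N ≈ 2199

Σ MᵢCᵢ = 0·206 + 206·464 + 626·578 = 0 + 95584 + 361828 = 457412
Σ Rᵢ = 0 + 44 + 164 = 208
N̂ = 457412 / 208 ≈ 2199.1 → 2199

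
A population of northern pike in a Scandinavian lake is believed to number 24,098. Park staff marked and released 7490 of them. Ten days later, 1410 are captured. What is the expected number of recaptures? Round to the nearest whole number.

Expected recaptures E[R] = M·C / N.
E[R] = 7490 × 1410 / 24098 = 10560900 / 24098 ≈ 438.2 → 438

expected recaptures ≈ 438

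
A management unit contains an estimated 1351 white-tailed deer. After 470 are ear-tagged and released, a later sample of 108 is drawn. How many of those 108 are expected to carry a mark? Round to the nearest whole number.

expected recaptures ≈ 38

The marked fraction of the population is 470/1351, so in a sample of 108 expect C·(M/N) marked.
E[R] = 470 × 108 / 1351 = 50760 / 1351 ≈ 37.6 → 38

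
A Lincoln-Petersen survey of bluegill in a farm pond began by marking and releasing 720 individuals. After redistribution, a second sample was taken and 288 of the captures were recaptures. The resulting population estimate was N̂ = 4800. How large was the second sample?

C = 1920

From N = M·C/R: C = N·R / M = 4800·288 / 720 = 1382400 / 720 = 1920.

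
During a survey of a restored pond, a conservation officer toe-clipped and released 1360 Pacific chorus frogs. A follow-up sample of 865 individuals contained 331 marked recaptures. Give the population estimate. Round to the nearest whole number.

N ≈ 3554

N = (1360 × 865) / 331 = 1176400 / 331 ≈ 3554.1 → 3554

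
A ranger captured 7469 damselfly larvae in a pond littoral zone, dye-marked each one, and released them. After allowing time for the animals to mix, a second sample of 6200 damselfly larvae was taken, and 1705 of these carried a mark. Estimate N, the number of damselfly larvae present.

N = (7469 × 6200) / 1705 = 46307800 / 1705 = 27160

N = 27,160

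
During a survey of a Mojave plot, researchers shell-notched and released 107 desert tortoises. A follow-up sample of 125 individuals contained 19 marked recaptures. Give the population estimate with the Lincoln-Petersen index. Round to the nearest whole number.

If marked individuals mix randomly, R/C ≈ M/N, giving N ≈ M·C/R.
N = (107 × 125) / 19 = 13375 / 19 ≈ 703.9 → 704

N ≈ 704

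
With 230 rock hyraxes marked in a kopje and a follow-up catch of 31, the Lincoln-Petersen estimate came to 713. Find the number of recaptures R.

From N = M·C/R: R = M·C / N = 230·31 / 713 = 7130 / 713 = 10.

R = 10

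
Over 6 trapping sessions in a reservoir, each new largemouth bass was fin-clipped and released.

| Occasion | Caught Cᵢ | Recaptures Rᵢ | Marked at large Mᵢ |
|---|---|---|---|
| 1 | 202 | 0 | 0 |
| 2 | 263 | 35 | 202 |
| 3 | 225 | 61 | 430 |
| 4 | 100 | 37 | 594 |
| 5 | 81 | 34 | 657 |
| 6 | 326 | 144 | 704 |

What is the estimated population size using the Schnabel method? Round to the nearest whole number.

N ≈ 1582

Σ MᵢCᵢ = 0·202 + 202·263 + 430·225 + 594·100 + 657·81 + 704·326 = 0 + 53126 + 96750 + 59400 + 53217 + 229504 = 491997
Σ Rᵢ = 0 + 35 + 61 + 37 + 34 + 144 = 311
N̂ = 491997 / 311 ≈ 1582.0 → 1582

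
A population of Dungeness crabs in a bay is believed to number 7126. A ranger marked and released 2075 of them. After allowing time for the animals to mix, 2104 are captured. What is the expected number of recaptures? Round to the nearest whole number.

Expected recaptures E[R] = M·C / N.
E[R] = 2075 × 2104 / 7126 = 4365800 / 7126 ≈ 612.7 → 613

expected recaptures ≈ 613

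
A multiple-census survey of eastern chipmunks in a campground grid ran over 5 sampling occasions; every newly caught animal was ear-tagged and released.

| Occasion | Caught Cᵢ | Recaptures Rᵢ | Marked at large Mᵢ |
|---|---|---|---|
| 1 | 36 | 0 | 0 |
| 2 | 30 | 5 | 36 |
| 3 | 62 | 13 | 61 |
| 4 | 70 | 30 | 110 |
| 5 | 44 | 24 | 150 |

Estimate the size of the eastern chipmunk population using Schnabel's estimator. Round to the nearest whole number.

Σ MᵢCᵢ = 0·36 + 36·30 + 61·62 + 110·70 + 150·44 = 0 + 1080 + 3782 + 7700 + 6600 = 19162
Σ Rᵢ = 0 + 5 + 13 + 30 + 24 = 72
N̂ = 19162 / 72 ≈ 266.1 → 266

N ≈ 266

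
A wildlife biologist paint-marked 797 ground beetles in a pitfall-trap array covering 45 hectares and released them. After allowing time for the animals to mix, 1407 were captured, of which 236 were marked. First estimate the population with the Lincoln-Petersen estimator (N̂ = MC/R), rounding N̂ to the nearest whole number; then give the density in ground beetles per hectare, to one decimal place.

density ≈ 105.6 ground beetles per hectare

N̂ = 797·1407/236 = 1121379/236 ≈ 4751.6 → 4752
Density = N̂ / area = 4752 / 45 ≈ 105.60 → 105.6 per hectare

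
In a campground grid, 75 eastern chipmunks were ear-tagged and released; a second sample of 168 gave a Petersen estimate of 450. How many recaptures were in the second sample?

From N = M·C/R: R = M·C / N = 75·168 / 450 = 12600 / 450 = 28.

R = 28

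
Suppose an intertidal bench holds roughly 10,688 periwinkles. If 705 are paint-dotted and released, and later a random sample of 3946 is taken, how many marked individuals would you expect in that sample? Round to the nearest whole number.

The marked fraction of the population is 705/10688, so in a sample of 3946 expect C·(M/N) marked.
E[R] = 705 × 3946 / 10688 = 2781930 / 10688 ≈ 260.3 → 260

expected recaptures ≈ 260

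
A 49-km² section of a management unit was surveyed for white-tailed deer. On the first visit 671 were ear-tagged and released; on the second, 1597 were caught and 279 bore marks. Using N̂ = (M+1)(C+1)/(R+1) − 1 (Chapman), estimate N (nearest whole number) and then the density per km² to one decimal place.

N̂ = 672·1598/280 − 1 = 1073856/280 − 1 ≈ 3834.2 → 3834
Density = N̂ / area = 3834 / 49 ≈ 78.24 → 78.2 per km²

density ≈ 78.2 white-tailed deer per km²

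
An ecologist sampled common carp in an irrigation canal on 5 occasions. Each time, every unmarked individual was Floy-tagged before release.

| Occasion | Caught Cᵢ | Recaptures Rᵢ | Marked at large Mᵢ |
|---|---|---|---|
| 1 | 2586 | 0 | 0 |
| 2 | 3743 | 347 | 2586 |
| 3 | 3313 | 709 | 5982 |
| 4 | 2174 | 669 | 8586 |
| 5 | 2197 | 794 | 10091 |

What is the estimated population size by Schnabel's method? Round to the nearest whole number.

Σ MᵢCᵢ = 0·2586 + 2586·3743 + 5982·3313 + 8586·2174 + 10091·2197 = 0 + 9679398 + 19818366 + 18665964 + 22169927 = 70333655
Σ Rᵢ = 0 + 347 + 709 + 669 + 794 = 2519
N̂ = 70333655 / 2519 ≈ 27921.3 → 27921

N ≈ 27,921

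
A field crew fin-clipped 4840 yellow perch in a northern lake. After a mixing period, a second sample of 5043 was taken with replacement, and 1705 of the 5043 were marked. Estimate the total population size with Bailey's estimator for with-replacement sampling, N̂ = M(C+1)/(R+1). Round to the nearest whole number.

N ≈ 14,310

N̂ = 4840·(5043+1)/(1705+1) = 4840·5044/1706 = 24412960/1706 ≈ 14310.1 → 14310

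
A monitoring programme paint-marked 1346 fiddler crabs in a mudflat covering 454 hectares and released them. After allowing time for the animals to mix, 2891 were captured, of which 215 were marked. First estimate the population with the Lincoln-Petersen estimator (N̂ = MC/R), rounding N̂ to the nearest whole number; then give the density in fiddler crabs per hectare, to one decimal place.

N̂ = 1346·2891/215 = 3891286/215 ≈ 18099.0 → 18099
Density = N̂ / area = 18099 / 454 ≈ 39.87 → 39.9 per hectare

density ≈ 39.9 fiddler crabs per hectare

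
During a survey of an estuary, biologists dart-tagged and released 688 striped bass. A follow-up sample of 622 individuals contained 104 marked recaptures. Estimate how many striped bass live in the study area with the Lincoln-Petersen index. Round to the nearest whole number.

N ≈ 4115

Lincoln-Petersen assumes M/N = R/C, so N = M·C / R.
N = (688 × 622) / 104 = 427936 / 104 ≈ 4114.8 → 4115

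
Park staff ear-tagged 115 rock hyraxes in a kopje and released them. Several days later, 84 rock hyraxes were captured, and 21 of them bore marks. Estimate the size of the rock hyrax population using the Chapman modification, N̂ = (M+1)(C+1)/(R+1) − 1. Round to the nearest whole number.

N ≈ 447

N̂ = (115+1)(84+1)/(21+1) − 1 = 116·85/22 − 1
= 9860/22 − 1 ≈ 448.2 − 1 ≈ 447.2 → 447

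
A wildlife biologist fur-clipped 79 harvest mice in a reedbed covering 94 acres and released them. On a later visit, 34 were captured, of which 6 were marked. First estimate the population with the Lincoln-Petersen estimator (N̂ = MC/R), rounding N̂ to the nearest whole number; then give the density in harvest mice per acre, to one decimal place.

N̂ = 79·34/6 = 2686/6 ≈ 447.7 → 448
Density = N̂ / area = 448 / 94 ≈ 4.77 → 4.8 per acre

density ≈ 4.8 harvest mice per acre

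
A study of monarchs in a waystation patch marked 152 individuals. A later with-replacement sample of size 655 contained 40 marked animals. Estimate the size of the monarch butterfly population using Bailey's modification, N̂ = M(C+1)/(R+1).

N = 2432

N̂ = 152·(655+1)/(40+1) = 152·656/41 = 99712/41 = 2432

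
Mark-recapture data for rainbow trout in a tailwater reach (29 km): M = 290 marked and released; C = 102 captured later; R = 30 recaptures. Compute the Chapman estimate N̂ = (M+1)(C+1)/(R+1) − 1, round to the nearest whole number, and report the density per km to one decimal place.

density ≈ 33.3 rainbow trout per km

N̂ = 291·103/31 − 1 = 29973/31 − 1 ≈ 965.9 → 966
Density = N̂ / area = 966 / 29 ≈ 33.31 → 33.3 per km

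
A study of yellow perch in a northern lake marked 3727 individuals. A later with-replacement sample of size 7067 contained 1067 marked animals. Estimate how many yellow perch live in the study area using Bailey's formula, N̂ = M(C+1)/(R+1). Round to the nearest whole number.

N̂ = 3727·(7067+1)/(1067+1) = 3727·7068/1068 = 26342436/1068 ≈ 24665.2 → 24665

N ≈ 24,665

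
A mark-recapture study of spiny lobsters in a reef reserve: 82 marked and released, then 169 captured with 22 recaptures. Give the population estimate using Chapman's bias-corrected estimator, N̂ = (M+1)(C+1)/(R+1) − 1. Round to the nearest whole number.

N̂ = (82+1)(169+1)/(22+1) − 1 = 83·170/23 − 1
= 14110/23 − 1 ≈ 613.48 − 1 ≈ 612.48 → 612

N ≈ 612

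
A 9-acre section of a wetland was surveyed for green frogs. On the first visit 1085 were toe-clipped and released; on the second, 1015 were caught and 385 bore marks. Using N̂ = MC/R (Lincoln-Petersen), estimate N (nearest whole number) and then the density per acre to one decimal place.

density ≈ 317.8 green frogs per acre

N̂ = 1085·1015/385 = 1101275/385 ≈ 2860.45 → 2860
Density = N̂ / area = 2860 / 9 ≈ 317.78 → 317.8 per acre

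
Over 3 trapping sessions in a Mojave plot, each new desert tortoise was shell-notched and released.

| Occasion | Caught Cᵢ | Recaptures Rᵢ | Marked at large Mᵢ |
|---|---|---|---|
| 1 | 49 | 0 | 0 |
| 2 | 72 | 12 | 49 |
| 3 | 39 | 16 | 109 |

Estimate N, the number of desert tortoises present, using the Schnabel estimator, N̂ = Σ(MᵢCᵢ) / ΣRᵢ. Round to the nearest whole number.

N ≈ 278

Σ MᵢCᵢ = 0·49 + 49·72 + 109·39 = 0 + 3528 + 4251 = 7779
Σ Rᵢ = 0 + 12 + 16 = 28
N̂ = 7779 / 28 ≈ 277.8 → 278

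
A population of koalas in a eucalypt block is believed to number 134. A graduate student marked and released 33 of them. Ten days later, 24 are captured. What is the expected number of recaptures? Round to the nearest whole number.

expected recaptures ≈ 6

Expected recaptures E[R] = M·C / N.
E[R] = 33 × 24 / 134 = 792 / 134 ≈ 5.9 → 6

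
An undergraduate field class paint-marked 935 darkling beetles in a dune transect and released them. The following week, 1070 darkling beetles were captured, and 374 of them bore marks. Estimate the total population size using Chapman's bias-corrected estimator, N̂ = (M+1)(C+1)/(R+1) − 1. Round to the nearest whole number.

N̂ = (935+1)(1070+1)/(374+1) − 1 = 936·1071/375 − 1
= 1002456/375 − 1 ≈ 2673.2 − 1 ≈ 2672.2 → 2672

N ≈ 2672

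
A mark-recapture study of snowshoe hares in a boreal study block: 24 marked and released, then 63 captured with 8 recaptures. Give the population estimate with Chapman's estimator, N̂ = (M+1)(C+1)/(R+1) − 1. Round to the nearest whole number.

N ≈ 177

N̂ = (24+1)(63+1)/(8+1) − 1 = 25·64/9 − 1
= 1600/9 − 1 ≈ 177.8 − 1 ≈ 176.8 → 177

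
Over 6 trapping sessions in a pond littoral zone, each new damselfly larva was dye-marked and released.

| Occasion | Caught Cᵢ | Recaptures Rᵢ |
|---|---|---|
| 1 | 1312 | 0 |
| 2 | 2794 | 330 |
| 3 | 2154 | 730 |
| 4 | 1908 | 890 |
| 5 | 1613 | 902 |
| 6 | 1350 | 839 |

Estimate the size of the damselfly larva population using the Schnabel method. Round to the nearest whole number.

Marked at large before each occasion: Mᵢ = Σⱼ<ᵢ (Cⱼ − Rⱼ) → M1=0, M2=1312, M3=3776, M4=5200, M5=6218, M6=6929
Σ MᵢCᵢ = 0·1312 + 1312·2794 + 3776·2154 + 5200·1908 + 6218·1613 + 6929·1350 = 0 + 3665728 + 8133504 + 9921600 + 10029634 + 9354150 = 41104616
Σ Rᵢ = 0 + 330 + 730 + 890 + 902 + 839 = 3691
N̂ = 41104616 / 3691 ≈ 11136.4 → 11136

N ≈ 11,136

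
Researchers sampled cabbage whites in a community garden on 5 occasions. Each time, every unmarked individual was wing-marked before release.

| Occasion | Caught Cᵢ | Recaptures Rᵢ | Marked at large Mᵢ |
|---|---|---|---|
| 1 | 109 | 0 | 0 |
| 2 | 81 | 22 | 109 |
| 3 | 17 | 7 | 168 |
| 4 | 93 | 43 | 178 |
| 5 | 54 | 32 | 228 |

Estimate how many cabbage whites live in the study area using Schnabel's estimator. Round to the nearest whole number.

Σ MᵢCᵢ = 0·109 + 109·81 + 168·17 + 178·93 + 228·54 = 0 + 8829 + 2856 + 16554 + 12312 = 40551
Σ Rᵢ = 0 + 22 + 7 + 43 + 32 = 104
N̂ = 40551 / 104 ≈ 389.9 → 390

N ≈ 390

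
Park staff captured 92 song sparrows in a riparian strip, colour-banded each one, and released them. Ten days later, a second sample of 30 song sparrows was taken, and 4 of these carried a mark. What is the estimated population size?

N = 690

If marked individuals mix randomly, R/C ≈ M/N, giving N ≈ M·C/R.
N = (92 × 30) / 4 = 2760 / 4 = 690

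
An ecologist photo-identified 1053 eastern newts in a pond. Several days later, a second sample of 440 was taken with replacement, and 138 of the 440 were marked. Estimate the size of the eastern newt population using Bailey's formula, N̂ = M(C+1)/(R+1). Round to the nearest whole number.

N̂ = 1053·(440+1)/(138+1) = 1053·441/139 = 464373/139 ≈ 3340.8 → 3341

N ≈ 3341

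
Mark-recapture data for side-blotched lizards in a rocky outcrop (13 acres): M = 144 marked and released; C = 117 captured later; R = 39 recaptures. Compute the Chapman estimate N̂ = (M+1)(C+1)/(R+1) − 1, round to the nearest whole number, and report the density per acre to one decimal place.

density ≈ 32.8 side-blotched lizards per acre

N̂ = 145·118/40 − 1 = 17110/40 − 1 ≈ 426.8 → 427
Density = N̂ / area = 427 / 13 ≈ 32.846 → 32.8 per acre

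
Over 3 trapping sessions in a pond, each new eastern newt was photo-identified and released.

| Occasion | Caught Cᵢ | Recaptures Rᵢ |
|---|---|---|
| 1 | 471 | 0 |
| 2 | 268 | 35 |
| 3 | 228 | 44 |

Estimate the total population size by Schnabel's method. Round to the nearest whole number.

Marked at large before each occasion: Mᵢ = Σⱼ<ᵢ (Cⱼ − Rⱼ) → M1=0, M2=471, M3=704
Σ MᵢCᵢ = 0·471 + 471·268 + 704·228 = 0 + 126228 + 160512 = 286740
Σ Rᵢ = 0 + 35 + 44 = 79
N̂ = 286740 / 79 ≈ 3629.6 → 3630

N ≈ 3630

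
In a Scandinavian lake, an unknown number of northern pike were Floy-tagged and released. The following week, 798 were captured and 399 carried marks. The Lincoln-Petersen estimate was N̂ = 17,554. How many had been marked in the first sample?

From N = M·C/R: M = N·R / C = 17554·399 / 798 = 7004046 / 798 = 8777.

M = 8777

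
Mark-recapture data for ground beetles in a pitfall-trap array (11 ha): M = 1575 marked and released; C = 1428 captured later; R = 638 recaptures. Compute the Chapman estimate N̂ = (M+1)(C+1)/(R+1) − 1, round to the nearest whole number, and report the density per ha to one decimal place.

N̂ = 1576·1429/639 − 1 = 2252104/639 − 1 ≈ 3523.4 → 3523
Density = N̂ / area = 3523 / 11 ≈ 320.27 → 320.3 per ha

density ≈ 320.3 ground beetles per ha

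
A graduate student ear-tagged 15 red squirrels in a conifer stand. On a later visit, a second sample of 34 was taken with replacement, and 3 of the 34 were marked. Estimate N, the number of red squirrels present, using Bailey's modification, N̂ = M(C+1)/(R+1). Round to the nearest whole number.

N ≈ 131

N̂ = 15·(34+1)/(3+1) = 15·35/4 = 525/4 ≈ 131.2 → 131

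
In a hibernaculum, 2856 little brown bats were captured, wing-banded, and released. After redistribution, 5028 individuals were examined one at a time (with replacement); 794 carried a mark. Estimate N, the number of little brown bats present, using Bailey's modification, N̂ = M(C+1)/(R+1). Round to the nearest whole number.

N̂ = 2856·(5028+1)/(794+1) = 2856·5029/795 = 14362824/795 ≈ 18066.4 → 18066

N ≈ 18,066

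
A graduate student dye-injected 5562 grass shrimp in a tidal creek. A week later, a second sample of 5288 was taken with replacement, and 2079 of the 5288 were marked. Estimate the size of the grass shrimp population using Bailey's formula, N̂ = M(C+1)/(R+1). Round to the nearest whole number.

N̂ = 5562·(5288+1)/(2079+1) = 5562·5289/2080 = 29417418/2080 ≈ 14143.0 → 14143

N ≈ 14,143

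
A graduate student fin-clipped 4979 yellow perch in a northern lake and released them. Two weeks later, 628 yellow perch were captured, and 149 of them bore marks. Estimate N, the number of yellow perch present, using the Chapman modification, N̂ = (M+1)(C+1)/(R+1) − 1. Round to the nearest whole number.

N ≈ 20,882

N̂ = (4979+1)(628+1)/(149+1) − 1 = 4980·629/150 − 1
= 3132420/150 − 1 ≈ 20882.8 − 1 ≈ 20881.8 → 20882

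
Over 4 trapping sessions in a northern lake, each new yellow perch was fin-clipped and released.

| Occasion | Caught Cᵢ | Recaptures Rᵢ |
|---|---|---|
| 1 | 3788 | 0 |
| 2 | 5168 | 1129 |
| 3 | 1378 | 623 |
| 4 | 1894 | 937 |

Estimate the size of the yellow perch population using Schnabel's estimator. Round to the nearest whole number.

N ≈ 17,336

Marked at large before each occasion: Mᵢ = Σⱼ<ᵢ (Cⱼ − Rⱼ) → M1=0, M2=3788, M3=7827, M4=8582
Σ MᵢCᵢ = 0·3788 + 3788·5168 + 7827·1378 + 8582·1894 = 0 + 19576384 + 10785606 + 16254308 = 46616298
Σ Rᵢ = 0 + 1129 + 623 + 937 = 2689
N̂ = 46616298 / 2689 ≈ 17335.9 → 17336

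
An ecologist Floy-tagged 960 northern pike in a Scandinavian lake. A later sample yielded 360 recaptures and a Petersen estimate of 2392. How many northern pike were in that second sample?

C = 897

From N = M·C/R: C = N·R / M = 2392·360 / 960 = 861120 / 960 = 897.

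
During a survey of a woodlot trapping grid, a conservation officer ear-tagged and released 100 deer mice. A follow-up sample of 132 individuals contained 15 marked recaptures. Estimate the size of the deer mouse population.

If marked individuals mix randomly, R/C ≈ M/N, giving N ≈ M·C/R.
N = (100 × 132) / 15 = 13200 / 15 = 880

N = 880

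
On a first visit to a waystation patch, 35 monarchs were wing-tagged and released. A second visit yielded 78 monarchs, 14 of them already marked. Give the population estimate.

The marked fraction in the recapture sample should equal the marked fraction in the population: 14/78 = 35/N.
N = (35 × 78) / 14 = 2730 / 14 = 195

N = 195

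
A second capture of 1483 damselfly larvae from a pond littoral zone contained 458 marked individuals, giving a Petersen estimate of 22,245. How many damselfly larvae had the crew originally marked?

From N = M·C/R: M = N·R / C = 22245·458 / 1483 = 10188210 / 1483 = 6870.

M = 6870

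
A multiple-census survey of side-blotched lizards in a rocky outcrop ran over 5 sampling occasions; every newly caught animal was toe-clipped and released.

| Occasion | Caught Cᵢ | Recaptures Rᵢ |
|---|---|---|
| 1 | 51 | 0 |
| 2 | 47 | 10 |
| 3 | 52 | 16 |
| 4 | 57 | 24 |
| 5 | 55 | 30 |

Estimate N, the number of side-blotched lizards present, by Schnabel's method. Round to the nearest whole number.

N ≈ 283

Marked at large before each occasion: Mᵢ = Σⱼ<ᵢ (Cⱼ − Rⱼ) → M1=0, M2=51, M3=88, M4=124, M5=157
Σ MᵢCᵢ = 0·51 + 51·47 + 88·52 + 124·57 + 157·55 = 0 + 2397 + 4576 + 7068 + 8635 = 22676
Σ Rᵢ = 0 + 10 + 16 + 24 + 30 = 80
N̂ = 22676 / 80 ≈ 283.4 → 283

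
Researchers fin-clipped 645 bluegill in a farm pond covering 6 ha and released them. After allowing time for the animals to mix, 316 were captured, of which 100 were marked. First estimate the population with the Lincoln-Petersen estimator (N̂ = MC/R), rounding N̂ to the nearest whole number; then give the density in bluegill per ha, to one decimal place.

N̂ = 645·316/100 = 203820/100 ≈ 2038.2 → 2038
Density = N̂ / area = 2038 / 6 ≈ 339.67 → 339.7 per ha

density ≈ 339.7 bluegill per ha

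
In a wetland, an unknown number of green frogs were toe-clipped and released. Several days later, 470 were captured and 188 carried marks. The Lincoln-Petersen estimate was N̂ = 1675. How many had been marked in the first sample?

M = 670

From N = M·C/R: M = N·R / C = 1675·188 / 470 = 314900 / 470 = 670.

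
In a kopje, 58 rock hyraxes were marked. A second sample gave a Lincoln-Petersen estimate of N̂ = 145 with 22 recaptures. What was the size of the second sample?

C = 55

From N = M·C/R: C = N·R / M = 145·22 / 58 = 3190 / 58 = 55.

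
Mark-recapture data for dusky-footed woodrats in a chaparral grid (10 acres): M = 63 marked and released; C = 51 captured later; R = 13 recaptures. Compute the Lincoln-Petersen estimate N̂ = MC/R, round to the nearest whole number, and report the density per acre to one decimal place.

density ≈ 24.7 dusky-footed woodrats per acre

N̂ = 63·51/13 = 3213/13 ≈ 247.2 → 247
Density = N̂ / area = 247 / 10 ≈ 24.70 → 24.7 per acre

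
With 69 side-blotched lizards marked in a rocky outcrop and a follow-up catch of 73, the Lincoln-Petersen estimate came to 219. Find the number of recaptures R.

R = 23

From N = M·C/R: R = M·C / N = 69·73 / 219 = 5037 / 219 = 23.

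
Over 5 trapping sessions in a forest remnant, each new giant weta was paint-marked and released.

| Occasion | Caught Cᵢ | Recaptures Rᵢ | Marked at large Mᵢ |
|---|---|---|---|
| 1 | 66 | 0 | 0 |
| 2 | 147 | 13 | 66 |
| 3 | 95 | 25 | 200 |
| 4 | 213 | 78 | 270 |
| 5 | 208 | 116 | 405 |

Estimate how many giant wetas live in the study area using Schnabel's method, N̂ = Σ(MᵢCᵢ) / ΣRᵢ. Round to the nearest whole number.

Σ MᵢCᵢ = 0·66 + 66·147 + 200·95 + 270·213 + 405·208 = 0 + 9702 + 19000 + 57510 + 84240 = 170452
Σ Rᵢ = 0 + 13 + 25 + 78 + 116 = 232
N̂ = 170452 / 232 ≈ 734.7 → 735

N ≈ 735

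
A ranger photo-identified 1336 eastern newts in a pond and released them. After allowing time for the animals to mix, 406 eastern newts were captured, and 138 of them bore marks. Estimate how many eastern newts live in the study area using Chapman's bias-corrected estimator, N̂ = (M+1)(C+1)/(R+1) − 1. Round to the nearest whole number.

N̂ = (1336+1)(406+1)/(138+1) − 1 = 1337·407/139 − 1
= 544159/139 − 1 ≈ 3914.8 − 1 ≈ 3913.8 → 3914

N ≈ 3914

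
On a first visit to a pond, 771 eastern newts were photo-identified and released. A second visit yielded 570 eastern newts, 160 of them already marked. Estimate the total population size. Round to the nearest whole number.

The marked fraction in the recapture sample should equal the marked fraction in the population: 160/570 = 771/N.
N = (771 × 570) / 160 = 439470 / 160 ≈ 2746.7 → 2747

N ≈ 2747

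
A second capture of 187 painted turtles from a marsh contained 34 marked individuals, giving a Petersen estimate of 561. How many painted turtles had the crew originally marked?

From N = M·C/R: M = N·R / C = 561·34 / 187 = 19074 / 187 = 102.

M = 102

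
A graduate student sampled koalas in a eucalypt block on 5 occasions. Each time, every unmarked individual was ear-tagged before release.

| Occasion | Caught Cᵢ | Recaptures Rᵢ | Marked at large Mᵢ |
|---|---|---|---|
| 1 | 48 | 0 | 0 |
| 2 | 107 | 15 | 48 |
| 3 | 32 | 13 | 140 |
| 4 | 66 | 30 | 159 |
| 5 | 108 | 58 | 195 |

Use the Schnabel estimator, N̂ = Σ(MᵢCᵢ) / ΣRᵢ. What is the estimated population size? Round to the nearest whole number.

Σ MᵢCᵢ = 0·48 + 48·107 + 140·32 + 159·66 + 195·108 = 0 + 5136 + 4480 + 10494 + 21060 = 41170
Σ Rᵢ = 0 + 15 + 13 + 30 + 58 = 116
N̂ = 41170 / 116 ≈ 354.9 → 355

N ≈ 355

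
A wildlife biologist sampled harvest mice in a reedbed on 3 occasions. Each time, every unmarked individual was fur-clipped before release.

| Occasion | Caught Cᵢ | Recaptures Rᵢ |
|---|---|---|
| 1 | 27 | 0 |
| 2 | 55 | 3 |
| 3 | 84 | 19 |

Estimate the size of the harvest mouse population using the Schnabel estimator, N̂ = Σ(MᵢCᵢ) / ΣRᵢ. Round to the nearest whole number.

Marked at large before each occasion: Mᵢ = Σⱼ<ᵢ (Cⱼ − Rⱼ) → M1=0, M2=27, M3=79
Σ MᵢCᵢ = 0·27 + 27·55 + 79·84 = 0 + 1485 + 6636 = 8121
Σ Rᵢ = 0 + 3 + 19 = 22
N̂ = 8121 / 22 ≈ 369.1 → 369

N ≈ 369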